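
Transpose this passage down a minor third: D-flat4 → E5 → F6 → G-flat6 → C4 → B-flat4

Bb3 C#5 D6 Eb6 A3 G4

Db4 -> Bb3
E5 -> C#5
F6 -> D6
Gb6 -> Eb6
C4 -> A3
Bb4 -> G4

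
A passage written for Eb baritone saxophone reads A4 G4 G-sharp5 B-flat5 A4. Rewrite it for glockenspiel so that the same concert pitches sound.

C1 Bb0 B1 Db2 C1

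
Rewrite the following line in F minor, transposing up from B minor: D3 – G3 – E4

Ab3 Db4 Bb4

B minor to F minor up is a diminished fifth, so every note moves up by that interval.
D3 → Ab3
G3 → Db4
E4 → Bb4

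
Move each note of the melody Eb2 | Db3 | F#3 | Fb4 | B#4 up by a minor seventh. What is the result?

Eb2 to Db3
Db3 to Cb4
F#3 to E4
Fb4 to Ebb5
B#4 to A#5

Db3 Cb4 E4 Ebb5 A#5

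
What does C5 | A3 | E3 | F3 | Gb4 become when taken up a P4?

F5 D4 A3 Bb3 Cb5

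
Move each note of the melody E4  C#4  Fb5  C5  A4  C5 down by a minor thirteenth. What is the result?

G#2 E#2 Ab3 E3 C#3 E3

A minor thirteenth down from E4 gives G#2.
C#4: a thirteenth down reaches E, and 20 semitones makes it E#2.
A minor thirteenth down from Fb5 gives Ab3.
C5: a thirteenth down reaches E, and 20 semitones makes it E3.
A4: a thirteenth down reaches C, and 20 semitones makes it C#3.
C5 down a minor thirteenth is E3.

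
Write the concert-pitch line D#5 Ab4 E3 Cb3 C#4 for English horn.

Written C4 sounds as F3 on the English horn, so concert pitches are written a perfect fifth up.
D#5 → A#5
Ab4 → Eb5
E3 → B3
Cb3 → Gb3
C#4 → G#4

A#5 Eb5 B3 Gb3 G#4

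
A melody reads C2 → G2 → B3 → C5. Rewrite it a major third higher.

E2 B2 D#4 E5

C2: a third up reaches E, and 4 semitones makes it E2.
G2 up a major third is B2.
B3 up a major third is D#4.
A major third up from C5 gives E5.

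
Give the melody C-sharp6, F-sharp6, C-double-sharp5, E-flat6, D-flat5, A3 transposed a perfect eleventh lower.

A perfect eleventh down from C#6 gives G#4.
F#6 down a perfect eleventh is C#5.
A perfect eleventh down from C##5 gives G##3.
Eb6: an eleventh down reaches B, and 17 semitones makes it Bb4.
A perfect eleventh down from Db5 gives Ab3.
A perfect eleventh down from A3 gives E2.

G#4 C#5 G##3 Bb4 Ab3 E2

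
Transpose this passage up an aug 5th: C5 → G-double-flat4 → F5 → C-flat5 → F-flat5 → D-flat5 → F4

G#5 Db5 C#6 G5 C6 A5 C#5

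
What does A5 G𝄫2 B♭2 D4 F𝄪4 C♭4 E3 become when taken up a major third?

A5: a third up reaches C, and 4 semitones makes it C#6.
Gbb2: a third up reaches B, and 4 semitones makes it Bbb2.
Bb2 up a major third is D3.
D4: a third up reaches F, and 4 semitones makes it F#4.
F##4: a third up reaches A, and 4 semitones makes it A##4.
A major third up from Cb4 gives Eb4.
E3 up a major third is G#3.

C#6 Bbb2 D3 F#4 A##4 Eb4 G#3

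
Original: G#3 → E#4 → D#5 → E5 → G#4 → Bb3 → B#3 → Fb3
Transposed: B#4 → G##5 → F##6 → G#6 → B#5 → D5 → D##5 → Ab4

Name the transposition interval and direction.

up a major tenth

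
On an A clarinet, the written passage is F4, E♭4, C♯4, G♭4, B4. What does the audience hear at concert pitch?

D4 C4 A#3 Eb4 G#4

Written C4 on the A clarinet sounds as A3, a minor third lower; apply that shift to every note.
F4 → D4
Eb4 → C4
C#4 → A#3
Gb4 → Eb4
B4 → G#4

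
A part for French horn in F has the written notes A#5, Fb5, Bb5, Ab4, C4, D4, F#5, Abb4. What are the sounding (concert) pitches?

D#5 Bbb4 Eb5 Db4 F3 G3 B4 Dbb4

The French horn in F sounds a perfect fifth below written, so transpose each written note down a perfect fifth.
A#5 → D#5
Fb5 → Bbb4
Bb5 → Eb5
Ab4 → Db4
C4 → F3
D4 → G3
F#5 → B4
Abb4 → Dbb4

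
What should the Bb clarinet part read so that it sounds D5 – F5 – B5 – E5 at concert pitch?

E5 G5 C#6 F#5

Written C4 sounds as Bb3 on the Bb clarinet, so concert pitches are written a major second up.
D5 → E5
F5 → G5
B5 → C#6
E5 → F#5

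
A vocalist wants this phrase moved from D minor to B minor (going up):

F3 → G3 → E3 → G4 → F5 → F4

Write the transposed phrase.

D minor to B minor up is a major sixth, so every note moves up by that interval.
F3 to D4
G3 to E4
E3 to C#4
G4 to E5
F5 to D6
F4 to D5

D4 E4 C#4 E5 D6 D5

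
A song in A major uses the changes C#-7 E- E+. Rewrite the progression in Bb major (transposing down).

D-7 F- F+

A major down to Bb major is a major seventh; each chord root moves by that interval while the quality stays the same.
C#-7: root C# down a major seventh → D, giving D-7.
E-: root E down a major seventh → F, giving F-.
E+: root E down a major seventh → F, giving F+.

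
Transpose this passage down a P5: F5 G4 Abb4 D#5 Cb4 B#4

Bb4 C4 Dbb4 G#4 Fb3 E#4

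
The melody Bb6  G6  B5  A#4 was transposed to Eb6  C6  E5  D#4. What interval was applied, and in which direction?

down a perfect fifth

From Bb6 to Eb6 is 5 letter names — a fifth of some quality.
Eb6 to Bb6 is 7 semitones, which makes it a perfect fifth; the second version is lower, so the direction is down.
Checking another pair — A#4 → D#4 — gives the same interval.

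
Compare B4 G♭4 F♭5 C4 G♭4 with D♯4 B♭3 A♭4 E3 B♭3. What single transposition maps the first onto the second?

down a minor sixth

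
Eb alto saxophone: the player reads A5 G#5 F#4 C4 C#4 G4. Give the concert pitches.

C5 B4 A3 Eb3 E3 Bb3

Written C4 on the Eb alto saxophone sounds as Eb3, a major sixth lower; apply that shift to every note.
A5 → C5
G#5 → B4
F#4 → A3
C4 → Eb3
C#4 → E3
G4 → Bb3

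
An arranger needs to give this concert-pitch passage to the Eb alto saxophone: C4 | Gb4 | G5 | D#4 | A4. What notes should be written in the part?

A4 Eb5 E6 B#4 F#5

The Eb alto saxophone sounds a major sixth below written, so the written part must be a major sixth above concert — transpose each note up.
C4 -> A4
Gb4 -> Eb5
G5 -> E6
D#4 -> B#4
A4 -> F#5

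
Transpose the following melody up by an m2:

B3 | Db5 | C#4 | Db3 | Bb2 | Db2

C4 Ebb5 D4 Ebb3 Cb3 Ebb2

B3 up a minor second is C4.
A minor second up from Db5 gives Ebb5.
A minor second up from C#4 gives D4.
Db3: a second up reaches E, and 1 semitone makes it Ebb3.
A minor second up from Bb2 gives Cb3.
A minor second up from Db2 gives Ebb2.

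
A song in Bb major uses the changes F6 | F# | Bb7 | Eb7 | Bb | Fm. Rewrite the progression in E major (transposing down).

B6 B# E7 A7 E Bm

Bb major down to E major is a diminished fifth; each chord root moves by that interval while the quality stays the same.
F6: root F down a diminished fifth → B, giving B6.
F#: root F# down a diminished fifth → B#, giving B#.
Bb7: root Bb down a diminished fifth → E, giving E7.
Eb7: root Eb down a diminished fifth → A, giving A7.
Bb: root Bb down a diminished fifth → E, giving E.
Fm: root F down a diminished fifth → B, giving Bm.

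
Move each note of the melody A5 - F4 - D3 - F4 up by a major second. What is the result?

B5 G4 E3 G4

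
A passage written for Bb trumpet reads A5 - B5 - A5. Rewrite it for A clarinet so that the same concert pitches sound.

First find concert pitch: the Bb trumpet sounds a major second below written, so A5 B5 A5 sounds G5 A5 G5.
Then write for A clarinet: it sounds a minor third below written, so the part must be a minor third above concert.
G5 → Bb5
A5 → C6
G5 → Bb5

Bb5 C6 Bb5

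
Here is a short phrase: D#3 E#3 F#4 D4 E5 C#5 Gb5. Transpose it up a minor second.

E3 F#3 G4 Eb4 F5 D5 Abb5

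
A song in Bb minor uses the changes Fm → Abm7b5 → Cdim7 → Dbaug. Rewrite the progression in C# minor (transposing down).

Bb minor down to C# minor is a diminished seventh; each chord root moves by that interval while the quality stays the same.
Fm: root F down a diminished seventh → G#, giving G#m.
Abm7b5: root Ab down a diminished seventh → B, giving Bm7b5.
Cdim7: root C down a diminished seventh → D#, giving D#dim7.
Dbaug: root Db down a diminished seventh → E, giving Eaug.

G#m Bm7b5 D#dim7 Eaug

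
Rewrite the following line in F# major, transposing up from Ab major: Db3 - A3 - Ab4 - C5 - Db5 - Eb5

B3 F##4 F#5 A#5 B5 C#6

Ab major to F# major up is an augmented sixth, so every note moves up by that interval.
Db3 gives B3
A3 gives F##4
Ab4 gives F#5
C5 gives A#5
Db5 gives B5
Eb5 gives C#6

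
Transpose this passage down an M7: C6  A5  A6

Db5 Bb4 Bb5

C6 → Db5
A5 → Bb4
A6 → Bb5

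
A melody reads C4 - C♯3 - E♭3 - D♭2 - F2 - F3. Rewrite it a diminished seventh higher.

Bbb4 Bb3 Dbb4 Cbb3 Ebb3 Ebb4

C4 gives Bbb4
C#3 gives Bb3
Eb3 gives Dbb4
Db2 gives Cbb3
F2 gives Ebb3
F3 gives Ebb4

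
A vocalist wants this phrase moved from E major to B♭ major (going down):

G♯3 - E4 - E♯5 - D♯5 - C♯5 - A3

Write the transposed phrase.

E major to B♭ major down is an augmented fourth, so every note moves down by that interval.
G#3 → D3
E4 → Bb3
E#5 → B4
D#5 → A4
C#5 → G4
A3 → Eb3

D3 Bb3 B4 A4 G4 Eb3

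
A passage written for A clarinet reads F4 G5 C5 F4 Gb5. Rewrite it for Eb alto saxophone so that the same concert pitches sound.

B4 C#6 F#5 B4 C6

First find concert pitch: the A clarinet sounds a minor third below written, so F4 G5 C5 F4 Gb5 sounds D4 E5 A4 D4 Eb5.
Then write for Eb alto saxophone: it sounds a major sixth below written, so the part must be a major sixth above concert.
D4 → B4
E5 → C#6
A4 → F#5
D4 → B4
Eb5 → C6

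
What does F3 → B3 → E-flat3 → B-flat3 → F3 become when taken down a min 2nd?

E3 A#3 D3 A3 E3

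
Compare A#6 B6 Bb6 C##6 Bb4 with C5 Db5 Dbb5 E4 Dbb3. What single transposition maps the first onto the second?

down an augmented thirteenth

From A#6 to C5 is 13 letter names — a thirteenth of some quality.
C5 to A#6 is 22 semitones, which makes it an augmented thirteenth; the second version is lower, so the direction is down.
Checking another pair — Bb4 → Dbb3 — gives the same interval.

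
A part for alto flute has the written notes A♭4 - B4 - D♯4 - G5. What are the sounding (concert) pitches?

Eb4 F#4 A#3 D5

The alto flute sounds a perfect fourth below written, so transpose each written note down a perfect fourth.
Ab4 → Eb4
B4 → F#4
D#4 → A#3
G5 → D5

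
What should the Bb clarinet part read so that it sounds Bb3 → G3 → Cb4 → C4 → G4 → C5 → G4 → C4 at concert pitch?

C4 A3 Db4 D4 A4 D5 A4 D4

Written C4 sounds as Bb3 on the Bb clarinet, so concert pitches are written a major second up.
Bb3 gives C4
G3 gives A3
Cb4 gives Db4
C4 gives D4
G4 gives A4
C5 gives D5
G4 gives A4
C4 gives D4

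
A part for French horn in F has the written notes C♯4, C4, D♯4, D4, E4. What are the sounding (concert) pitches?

Written C4 on the French horn in F sounds as F3, a perfect fifth lower; apply that shift to every note.
C#4 gives F#3
C4 gives F3
D#4 gives G#3
D4 gives G3
E4 gives A3

F#3 F3 G#3 G3 A3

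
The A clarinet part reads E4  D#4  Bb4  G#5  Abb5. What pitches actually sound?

Written C4 on the A clarinet sounds as A3, a minor third lower; apply that shift to every note.
E4 becomes C#4
D#4 becomes B#3
Bb4 becomes G4
G#5 becomes E#5
Abb5 becomes Fb5

C#4 B#3 G4 E#5 Fb5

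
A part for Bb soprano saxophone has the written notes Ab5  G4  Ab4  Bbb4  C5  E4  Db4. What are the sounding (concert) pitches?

The Bb soprano saxophone sounds a major second below written, so transpose each written note down a major second.
Ab5 becomes Gb5
G4 becomes F4
Ab4 becomes Gb4
Bbb4 becomes Abb4
C5 becomes Bb4
E4 becomes D4
Db4 becomes Cb4

Gb5 F4 Gb4 Abb4 Bb4 D4 Cb4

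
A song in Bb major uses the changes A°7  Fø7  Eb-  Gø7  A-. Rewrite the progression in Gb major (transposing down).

F°7 Dbø7 Cb- Ebø7 F-

Bb major down to Gb major is a major third; each chord root moves by that interval while the quality stays the same.
A°7: root A down a major third → F, giving F°7.
Fø7: root F down a major third → Db, giving Dbø7.
Eb-: root Eb down a major third → Cb, giving Cb-.
Gø7: root G down a major third → Eb, giving Ebø7.
A-: root A down a major third → F, giving F-.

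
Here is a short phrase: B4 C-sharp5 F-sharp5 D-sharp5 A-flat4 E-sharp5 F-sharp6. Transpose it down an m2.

A#4 B#4 E#5 C##5 G4 D##5 E#6

A minor second down from B4 gives A#4.
A minor second down from C#5 gives B#4.
F#5: a second down reaches E, and 1 semitone makes it E#5.
D#5: a second down reaches C, and 1 semitone makes it C##5.
Ab4: a second down reaches G, and 1 semitone makes it G4.
E#5: a second down reaches D, and 1 semitone makes it D##5.
A minor second down from F#6 gives E#6.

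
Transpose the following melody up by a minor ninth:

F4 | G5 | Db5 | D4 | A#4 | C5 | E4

F4 up a minor ninth is Gb5.
G5 up a minor ninth is Ab6.
A minor ninth up from Db5 gives Ebb6.
A minor ninth up from D4 gives Eb5.
A minor ninth up from A#4 gives B5.
C5: a ninth up reaches D, and 13 semitones makes it Db6.
E4: a ninth up reaches F, and 13 semitones makes it F5.

Gb5 Ab6 Ebb6 Eb5 B5 Db6 F5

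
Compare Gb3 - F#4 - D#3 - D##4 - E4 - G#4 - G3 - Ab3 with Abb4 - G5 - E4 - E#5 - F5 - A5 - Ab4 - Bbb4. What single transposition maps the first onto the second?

From Gb3 to Abb4 is 9 letter names — a ninth of some quality.
Gb3 to Abb4 is 13 semitones, which makes it a minor ninth; the second version is higher, so the direction is up.
Checking another pair — Ab3 → Bbb4 — gives the same interval.

up a minor ninth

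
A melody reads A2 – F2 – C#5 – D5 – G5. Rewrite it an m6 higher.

F3 Db3 A5 Bb5 Eb6

A2: a sixth up reaches F, and 8 semitones makes it F3.
A minor sixth up from F2 gives Db3.
C#5: a sixth up reaches A, and 8 semitones makes it A5.
D5 up a minor sixth is Bb5.
A minor sixth up from G5 gives Eb6.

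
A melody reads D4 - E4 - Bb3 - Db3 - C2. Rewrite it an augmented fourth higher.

G#4 A#4 E4 G3 F#2

An augmented fourth up from D4 gives G#4.
An augmented fourth up from E4 gives A#4.
Bb3 up an augmented fourth is E4.
Db3 up an augmented fourth is G3.
C2: a fourth up reaches F, and 6 semitones makes it F#2.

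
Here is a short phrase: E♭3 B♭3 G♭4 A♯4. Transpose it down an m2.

Eb3 gives D3
Bb3 gives A3
Gb4 gives F4
A#4 gives G##4

D3 A3 F4 G##4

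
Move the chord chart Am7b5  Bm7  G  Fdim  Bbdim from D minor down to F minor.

Cm7b5 Dm7 Bb Abdim Dbdim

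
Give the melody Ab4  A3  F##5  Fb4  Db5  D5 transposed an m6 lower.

C4 C#3 A##4 Ab3 F4 F#4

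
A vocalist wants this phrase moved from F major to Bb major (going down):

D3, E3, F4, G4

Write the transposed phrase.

G2 A2 Bb3 C4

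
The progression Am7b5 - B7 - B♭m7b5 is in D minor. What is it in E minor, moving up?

D minor up to E minor is a major second; each chord root moves by that interval while the quality stays the same.
Am7b5: root A up a major second → B, giving Bm7b5.
B7: root B up a major second → C#, giving C#7.
B♭m7b5: root B♭ up a major second → C, giving Cm7b5.

Bm7b5 C#7 Cm7b5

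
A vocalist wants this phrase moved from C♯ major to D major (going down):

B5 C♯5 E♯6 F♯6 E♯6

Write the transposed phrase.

C♯ major to D major down is a major seventh, so every note moves down by that interval.
B5 to C5
C#5 to D4
E#6 to F#5
F#6 to G5
E#6 to F#5

C5 D4 F#5 G5 F#5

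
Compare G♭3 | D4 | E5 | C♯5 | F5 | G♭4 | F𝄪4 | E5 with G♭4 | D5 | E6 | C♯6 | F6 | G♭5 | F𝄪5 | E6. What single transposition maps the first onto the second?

up a perfect octave

Take the first pair: Gb3 → Gb4. G to G spans 8 letter names, so the interval is some kind of octave.
Gb3 to Gb4 is 12 semitones, which makes it a perfect octave; the second version is higher, so the direction is up.
Checking another pair — E5 → E6 — gives the same interval.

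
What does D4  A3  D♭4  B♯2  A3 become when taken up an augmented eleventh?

An augmented eleventh up from D4 gives G#5.
A3 up an augmented eleventh is D#5.
Db4: an eleventh up reaches G, and 18 semitones makes it G5.
An augmented eleventh up from B#2 gives E##4.
A3 up an augmented eleventh is D#5.

G#5 D#5 G5 E##4 D#5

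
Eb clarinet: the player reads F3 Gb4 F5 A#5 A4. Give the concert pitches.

Ab3 Bbb4 Ab5 C#6 C5

Written C4 on the Eb clarinet sounds as Eb4, a minor third higher; apply that shift to every note.
F3 to Ab3
Gb4 to Bbb4
F5 to Ab5
A#5 to C#6
A4 to C5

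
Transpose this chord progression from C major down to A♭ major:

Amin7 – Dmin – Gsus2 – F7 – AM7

C major down to A♭ major is a major third; each chord root moves by that interval while the quality stays the same.
Amin7: root A down a major third → F, giving Fmin7.
Dmin: root D down a major third → Bb, giving Bbmin.
Gsus2: root G down a major third → Eb, giving Ebsus2.
F7: root F down a major third → Db, giving Db7.
AM7: root A down a major third → F, giving FM7.

Fmin7 Bbmin Ebsus2 Db7 FM7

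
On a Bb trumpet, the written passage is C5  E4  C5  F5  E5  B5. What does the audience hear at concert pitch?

Bb4 D4 Bb4 Eb5 D5 A5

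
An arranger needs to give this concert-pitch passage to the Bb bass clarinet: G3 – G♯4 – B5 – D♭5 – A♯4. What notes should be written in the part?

A4 A#5 C#7 Eb6 B#5

The Bb bass clarinet sounds a major ninth below written, so the written part must be a major ninth above concert — transpose each note up.
G3 to A4
G#4 to A#5
B5 to C#7
Db5 to Eb6
A#4 to B#5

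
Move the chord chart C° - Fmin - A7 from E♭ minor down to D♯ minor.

B#° E#min G##7

E♭ minor down to D♯ minor is a diminished second; each chord root moves by that interval while the quality stays the same.
C°: root C down a diminished second → B#, giving B#°.
Fmin: root F down a diminished second → E#, giving E#min.
A7: root A down a diminished second → G##, giving G##7.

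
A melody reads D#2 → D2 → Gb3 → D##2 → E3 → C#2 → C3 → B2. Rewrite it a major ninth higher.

E#3 E3 Ab4 E##3 F#4 D#3 D4 C#4

D#2: a ninth up reaches E, and 14 semitones makes it E#3.
A major ninth up from D2 gives E3.
A major ninth up from Gb3 gives Ab4.
D##2: a ninth up reaches E, and 14 semitones makes it E##3.
A major ninth up from E3 gives F#4.
C#2 up a major ninth is D#3.
A major ninth up from C3 gives D4.
B2: a ninth up reaches C, and 14 semitones makes it C#4.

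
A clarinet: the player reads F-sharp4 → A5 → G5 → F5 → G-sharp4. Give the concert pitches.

Written C4 on the A clarinet sounds as A3, a minor third lower; apply that shift to every note.
F#4 gives D#4
A5 gives F#5
G5 gives E5
F5 gives D5
G#4 gives E#4

D#4 F#5 E5 D5 E#4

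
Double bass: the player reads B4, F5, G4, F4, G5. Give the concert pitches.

The double bass sounds a perfect octave below written, so transpose each written note down a perfect octave.
B4 gives B3
F5 gives F4
G4 gives G3
F4 gives F3
G5 gives G4

B3 F4 G3 F3 G4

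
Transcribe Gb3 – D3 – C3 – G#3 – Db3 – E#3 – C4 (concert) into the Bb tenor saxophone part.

The Bb tenor saxophone sounds a major ninth below written, so the written part must be a major ninth above concert — transpose each note up.
Gb3 gives Ab4
D3 gives E4
C3 gives D4
G#3 gives A#4
Db3 gives Eb4
E#3 gives F##4
C4 gives D5

Ab4 E4 D4 A#4 Eb4 F##4 D5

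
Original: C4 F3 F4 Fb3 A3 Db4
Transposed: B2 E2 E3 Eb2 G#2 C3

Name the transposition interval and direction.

From C4 to B2 is 9 letter names — a ninth of some quality.
B2 to C4 is 13 semitones, which makes it a minor ninth; the second version is lower, so the direction is down.
Checking another pair — Db4 → C3 — gives the same interval.

down a minor ninth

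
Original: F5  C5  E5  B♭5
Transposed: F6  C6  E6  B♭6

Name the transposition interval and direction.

up a perfect octave

From F5 to F6 is 8 letter names — an octave of some quality.
F5 to F6 is 12 semitones, which makes it a perfect octave; the second version is higher, so the direction is up.
Checking another pair — Bb5 → Bb6 — gives the same interval.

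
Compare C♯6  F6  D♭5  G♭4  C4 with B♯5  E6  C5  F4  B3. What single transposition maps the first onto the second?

down a minor second

Take the first pair: C#6 → B#5. C to B spans 2 letter names, so the interval is some kind of second.
B#5 to C#6 is 1 semitone, which makes it a minor second; the second version is lower, so the direction is down.
Checking another pair — C4 → B3 — gives the same interval.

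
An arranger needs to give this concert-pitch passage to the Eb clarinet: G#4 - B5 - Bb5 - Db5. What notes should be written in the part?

E#4 G#5 G5 Bb4

The Eb clarinet sounds a minor third above written, so the written part must be a minor third below concert — transpose each note down.
G#4 -> E#4
B5 -> G#5
Bb5 -> G5
Db5 -> Bb4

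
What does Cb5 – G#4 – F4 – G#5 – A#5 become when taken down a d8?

C4 G##3 F#3 G##4 A##4

Cb5: an octave down reaches C, and 11 semitones makes it C4.
G#4 down a diminished octave is G##3.
F4: an octave down reaches F, and 11 semitones makes it F#3.
G#5: an octave down reaches G, and 11 semitones makes it G##4.
A diminished octave down from A#5 gives A##4.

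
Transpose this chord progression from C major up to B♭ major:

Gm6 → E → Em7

C major up to B♭ major is a minor seventh; each chord root moves by that interval while the quality stays the same.
Gm6: root G up a minor seventh → F, giving Fm6.
E: root E up a minor seventh → D, giving D.
Em7: root E up a minor seventh → D, giving Dm7.

Fm6 D Dm7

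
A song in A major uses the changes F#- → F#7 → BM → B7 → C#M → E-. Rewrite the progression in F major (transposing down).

A major down to F major is a major third; each chord root moves by that interval while the quality stays the same.
F#-: root F# down a major third → D, giving D-.
F#7: root F# down a major third → D, giving D7.
BM: root B down a major third → G, giving GM.
B7: root B down a major third → G, giving G7.
C#M: root C# down a major third → A, giving AM.
E-: root E down a major third → C, giving C-.

D- D7 GM G7 AM C-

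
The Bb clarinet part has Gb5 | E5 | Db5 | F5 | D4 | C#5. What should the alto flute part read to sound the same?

First find concert pitch: the Bb clarinet sounds a major second below written, so Gb5 E5 Db5 F5 D4 C#5 sounds Fb5 D5 Cb5 Eb5 C4 B4.
Then write for alto flute: it sounds a perfect fourth below written, so the part must be a perfect fourth above concert.
Fb5 → Bbb5
D5 → G5
Cb5 → Fb5
Eb5 → Ab5
C4 → F4
B4 → E5

Bbb5 G5 Fb5 Ab5 F4 E5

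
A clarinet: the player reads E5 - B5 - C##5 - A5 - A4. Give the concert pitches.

C#5 G#5 A##4 F#5 F#4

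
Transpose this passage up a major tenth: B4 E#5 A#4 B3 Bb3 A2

D#6 G##6 C##6 D#5 D5 C#4

B4 -> D#6
E#5 -> G##6
A#4 -> C##6
B3 -> D#5
Bb3 -> D5
A2 -> C#4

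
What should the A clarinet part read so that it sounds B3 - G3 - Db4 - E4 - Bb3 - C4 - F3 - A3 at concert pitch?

D4 Bb3 Fb4 G4 Db4 Eb4 Ab3 C4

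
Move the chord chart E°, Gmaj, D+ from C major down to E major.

C major down to E major is a minor sixth; each chord root moves by that interval while the quality stays the same.
E°: root E down a minor sixth → G#, giving G#°.
Gmaj: root G down a minor sixth → B, giving Bmaj.
D+: root D down a minor sixth → F#, giving F#+.

G#° Bmaj F#+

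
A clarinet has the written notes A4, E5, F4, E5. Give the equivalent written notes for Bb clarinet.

G#4 D#5 E4 D#5

First find concert pitch: the A clarinet sounds a minor third below written, so A4 E5 F4 E5 sounds F#4 C#5 D4 C#5.
Then write for Bb clarinet: it sounds a major second below written, so the part must be a major second above concert.
F#4 → G#4
C#5 → D#5
D4 → E4
C#5 → D#5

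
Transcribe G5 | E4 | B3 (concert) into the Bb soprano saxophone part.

The Bb soprano saxophone sounds a major second below written, so the written part must be a major second above concert — transpose each note up.
G5 to A5
E4 to F#4
B3 to C#4

A5 F#4 C#4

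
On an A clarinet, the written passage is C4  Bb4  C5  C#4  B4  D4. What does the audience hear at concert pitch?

Written C4 on the A clarinet sounds as A3, a minor third lower; apply that shift to every note.
C4 gives A3
Bb4 gives G4
C5 gives A4
C#4 gives A#3
B4 gives G#4
D4 gives B3

A3 G4 A4 A#3 G#4 B3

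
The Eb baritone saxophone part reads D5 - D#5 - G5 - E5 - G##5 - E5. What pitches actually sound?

F3 F#3 Bb3 G3 B#3 G3

The Eb baritone saxophone sounds a major thirteenth below written, so transpose each written note down a major thirteenth.
D5 gives F3
D#5 gives F#3
G5 gives Bb3
E5 gives G3
G##5 gives B#3
E5 gives G3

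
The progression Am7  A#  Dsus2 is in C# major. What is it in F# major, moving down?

C# major down to F# major is a perfect fifth; each chord root moves by that interval while the quality stays the same.
Am7: root A down a perfect fifth → D, giving Dm7.
A#: root A# down a perfect fifth → D#, giving D#.
Dsus2: root D down a perfect fifth → G, giving Gsus2.

Dm7 D# Gsus2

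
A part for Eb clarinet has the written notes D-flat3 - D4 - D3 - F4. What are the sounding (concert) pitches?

Fb3 F4 F3 Ab4

The Eb clarinet sounds a minor third above written, so transpose each written note up a minor third.
Db3 → Fb3
D4 → F4
D3 → F3
F4 → Ab4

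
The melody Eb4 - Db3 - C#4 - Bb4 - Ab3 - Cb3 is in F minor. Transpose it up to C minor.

Bb4 Ab3 G#4 F5 Eb4 Gb3

F minor to C minor up is a perfect fifth, so every note moves up by that interval.
Eb4 becomes Bb4
Db3 becomes Ab3
C#4 becomes G#4
Bb4 becomes F5
Ab3 becomes Eb4
Cb3 becomes Gb3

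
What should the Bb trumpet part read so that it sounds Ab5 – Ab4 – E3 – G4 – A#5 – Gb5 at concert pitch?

Written C4 sounds as Bb3 on the Bb trumpet, so concert pitches are written a major second up.
Ab5 -> Bb5
Ab4 -> Bb4
E3 -> F#3
G4 -> A4
A#5 -> B#5
Gb5 -> Ab5

Bb5 Bb4 F#3 A4 B#5 Ab5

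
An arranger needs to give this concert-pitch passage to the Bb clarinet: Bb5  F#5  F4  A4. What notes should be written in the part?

C6 G#5 G4 B4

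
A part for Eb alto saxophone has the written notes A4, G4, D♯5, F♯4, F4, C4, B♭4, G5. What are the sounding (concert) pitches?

C4 Bb3 F#4 A3 Ab3 Eb3 Db4 Bb4

The Eb alto saxophone sounds a major sixth below written, so transpose each written note down a major sixth.
A4 gives C4
G4 gives Bb3
D#5 gives F#4
F#4 gives A3
F4 gives Ab3
C4 gives Eb3
Bb4 gives Db4
G5 gives Bb4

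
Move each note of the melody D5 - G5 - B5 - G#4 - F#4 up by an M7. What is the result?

D5 up a major seventh is C#6.
A major seventh up from G5 gives F#6.
B5: a seventh up reaches A, and 11 semitones makes it A#6.
A major seventh up from G#4 gives F##5.
F#4 up a major seventh is E#5.

C#6 F#6 A#6 F##5 E#5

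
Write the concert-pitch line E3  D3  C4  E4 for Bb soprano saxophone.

The Bb soprano saxophone sounds a major second below written, so the written part must be a major second above concert — transpose each note up.
E3 to F#3
D3 to E3
C4 to D4
E4 to F#4

F#3 E3 D4 F#4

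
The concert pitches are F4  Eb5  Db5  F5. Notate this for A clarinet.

Ab4 Gb5 Fb5 Ab5

Written C4 sounds as A3 on the A clarinet, so concert pitches are written a minor third up.
F4 -> Ab4
Eb5 -> Gb5
Db5 -> Fb5
F5 -> Ab5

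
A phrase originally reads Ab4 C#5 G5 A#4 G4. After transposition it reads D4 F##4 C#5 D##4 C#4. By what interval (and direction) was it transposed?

Take the first pair: Ab4 → D4. A to D spans 5 letter names, so the interval is some kind of fifth.
D4 to Ab4 is 6 semitones, which makes it a diminished fifth; the second version is lower, so the direction is down.
Checking another pair — G4 → C#4 — gives the same interval.

down a diminished fifth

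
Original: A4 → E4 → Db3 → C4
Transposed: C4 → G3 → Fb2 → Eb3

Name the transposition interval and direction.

down a major sixth

Take the first pair: A4 → C4. A to C spans 6 letter names, so the interval is some kind of sixth.
C4 to A4 is 9 semitones, which makes it a major sixth; the second version is lower, so the direction is down.
Checking another pair — C4 → Eb3 — gives the same interval.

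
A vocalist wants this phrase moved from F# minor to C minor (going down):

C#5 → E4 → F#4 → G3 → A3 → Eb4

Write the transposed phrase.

G4 Bb3 C4 Db3 Eb3 Bbb3

F# minor to C minor down is an augmented fourth, so every note moves down by that interval.
C#5 to G4
E4 to Bb3
F#4 to C4
G3 to Db3
A3 to Eb3
Eb4 to Bbb3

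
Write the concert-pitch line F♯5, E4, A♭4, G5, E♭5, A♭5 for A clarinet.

The A clarinet sounds a minor third below written, so the written part must be a minor third above concert — transpose each note up.
F#5 to A5
E4 to G4
Ab4 to Cb5
G5 to Bb5
Eb5 to Gb5
Ab5 to Cb6

A5 G4 Cb5 Bb5 Gb5 Cb6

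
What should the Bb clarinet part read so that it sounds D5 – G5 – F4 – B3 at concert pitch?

E5 A5 G4 C#4

The Bb clarinet sounds a major second below written, so the written part must be a major second above concert — transpose each note up.
D5 → E5
G5 → A5
F4 → G4
B3 → C#4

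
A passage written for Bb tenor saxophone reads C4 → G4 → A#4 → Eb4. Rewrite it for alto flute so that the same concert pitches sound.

First find concert pitch: the Bb tenor saxophone sounds a major ninth below written, so C4 G4 A#4 Eb4 sounds Bb2 F3 G#3 Db3.
Then write for alto flute: it sounds a perfect fourth below written, so the part must be a perfect fourth above concert.
Bb2 → Eb3
F3 → Bb3
G#3 → C#4
Db3 → Gb3

Eb3 Bb3 C#4 Gb3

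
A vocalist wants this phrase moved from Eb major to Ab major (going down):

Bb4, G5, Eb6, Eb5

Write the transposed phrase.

Eb major to Ab major down is a perfect fifth, so every note moves down by that interval.
Bb4 → Eb4
G5 → C5
Eb6 → Ab5
Eb5 → Ab4

Eb4 C5 Ab5 Ab4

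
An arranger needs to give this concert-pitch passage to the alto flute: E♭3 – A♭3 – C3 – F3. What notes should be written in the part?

Ab3 Db4 F3 Bb3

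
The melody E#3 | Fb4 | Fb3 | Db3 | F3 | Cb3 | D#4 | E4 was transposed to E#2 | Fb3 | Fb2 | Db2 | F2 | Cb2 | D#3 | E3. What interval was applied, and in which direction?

down a perfect octave

From E#3 to E#2 is 8 letter names — an octave of some quality.
E#2 to E#3 is 12 semitones, which makes it a perfect octave; the second version is lower, so the direction is down.
Checking another pair — E4 → E3 — gives the same interval.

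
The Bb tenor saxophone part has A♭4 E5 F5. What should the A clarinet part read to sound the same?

First find concert pitch: the Bb tenor saxophone sounds a major ninth below written, so A♭4 E5 F5 sounds Gb3 D4 Eb4.
Then write for A clarinet: it sounds a minor third below written, so the part must be a minor third above concert.
Gb3 → Bbb3
D4 → F4
Eb4 → Gb4

Bbb3 F4 Gb4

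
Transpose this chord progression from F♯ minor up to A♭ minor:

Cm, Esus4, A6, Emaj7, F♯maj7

Ebbm Gbsus4 Cb6 Gbmaj7 Abmaj7

F♯ minor up to A♭ minor is a diminished third; each chord root moves by that interval while the quality stays the same.
Cm: root C up a diminished third → Ebb, giving Ebbm.
Esus4: root E up a diminished third → Gb, giving Gbsus4.
A6: root A up a diminished third → Cb, giving Cb6.
Emaj7: root E up a diminished third → Gb, giving Gbmaj7.
F♯maj7: root F♯ up a diminished third → Ab, giving Abmaj7.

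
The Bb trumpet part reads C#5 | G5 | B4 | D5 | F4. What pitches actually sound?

B4 F5 A4 C5 Eb4

The Bb trumpet sounds a major second below written, so transpose each written note down a major second.
C#5 gives B4
G5 gives F5
B4 gives A4
D5 gives C5
F4 gives Eb4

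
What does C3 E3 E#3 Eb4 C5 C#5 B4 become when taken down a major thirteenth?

Eb1 G1 G#1 Gb2 Eb3 E3 D3

C3 to Eb1
E3 to G1
E#3 to G#1
Eb4 to Gb2
C5 to Eb3
C#5 to E3
B4 to D3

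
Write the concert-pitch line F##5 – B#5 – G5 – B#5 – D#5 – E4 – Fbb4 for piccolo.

F##4 B#4 G4 B#4 D#4 E3 Fbb3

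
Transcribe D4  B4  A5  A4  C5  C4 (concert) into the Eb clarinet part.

The Eb clarinet sounds a minor third above written, so the written part must be a minor third below concert — transpose each note down.
D4 → B3
B4 → G#4
A5 → F#5
A4 → F#4
C5 → A4
C4 → A3

B3 G#4 F#5 F#4 A4 A3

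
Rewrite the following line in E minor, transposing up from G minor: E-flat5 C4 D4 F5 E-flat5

From G up to E is a major sixth; apply that to each pitch.
Eb5 to C6
C4 to A4
D4 to B4
F5 to D6
Eb5 to C6

C6 A4 B4 D6 C6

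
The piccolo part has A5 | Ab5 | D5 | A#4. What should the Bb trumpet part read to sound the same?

First find concert pitch: the piccolo sounds a perfect octave above written, so A5 Ab5 D5 A#4 sounds A6 Ab6 D6 A#5.
Then write for Bb trumpet: it sounds a major second below written, so the part must be a major second above concert.
A6 → B6
Ab6 → Bb6
D6 → E6
A#5 → B#5

B6 Bb6 E6 B#5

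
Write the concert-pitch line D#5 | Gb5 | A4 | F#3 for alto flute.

The alto flute sounds a perfect fourth below written, so the written part must be a perfect fourth above concert — transpose each note up.
D#5 gives G#5
Gb5 gives Cb6
A4 gives D5
F#3 gives B3

G#5 Cb6 D5 B3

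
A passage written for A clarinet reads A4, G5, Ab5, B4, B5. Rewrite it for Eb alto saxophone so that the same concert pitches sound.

D#5 C#6 D6 E#5 E#6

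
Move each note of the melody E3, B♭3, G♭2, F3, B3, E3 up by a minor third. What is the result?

G3 Db4 Bbb2 Ab3 D4 G3

E3 to G3
Bb3 to Db4
Gb2 to Bbb2
F3 to Ab3
B3 to D4
E3 to G3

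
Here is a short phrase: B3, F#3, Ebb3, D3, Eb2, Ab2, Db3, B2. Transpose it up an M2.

B3 → C#4
F#3 → G#3
Ebb3 → Fb3
D3 → E3
Eb2 → F2
Ab2 → Bb2
Db3 → Eb3
B2 → C#3

C#4 G#3 Fb3 E3 F2 Bb2 Eb3 C#3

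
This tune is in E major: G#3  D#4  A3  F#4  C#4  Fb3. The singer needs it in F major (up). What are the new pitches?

From E up to F is a minor second; apply that to each pitch.
G#3 gives A3
D#4 gives E4
A3 gives Bb3
F#4 gives G4
C#4 gives D4
Fb3 gives Gbb3

A3 E4 Bb3 G4 D4 Gbb3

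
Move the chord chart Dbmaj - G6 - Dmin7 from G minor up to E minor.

G minor up to E minor is a major sixth; each chord root moves by that interval while the quality stays the same.
Dbmaj: root Db up a major sixth → Bb, giving Bbmaj.
G6: root G up a major sixth → E, giving E6.
Dmin7: root D up a major sixth → B, giving Bmin7.

Bbmaj E6 Bmin7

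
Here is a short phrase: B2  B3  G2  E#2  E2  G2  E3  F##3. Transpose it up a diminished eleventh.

B2 to Eb4
B3 to Eb5
G2 to Cb4
E#2 to A3
E2 to Ab3
G2 to Cb4
E3 to Ab4
F##3 to B4

Eb4 Eb5 Cb4 A3 Ab3 Cb4 Ab4 B4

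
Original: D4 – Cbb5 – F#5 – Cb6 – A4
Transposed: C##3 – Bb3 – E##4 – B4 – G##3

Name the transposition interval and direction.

From D4 to C##3 is 9 letter names — a ninth of some quality.
C##3 to D4 is 12 semitones, which makes it a diminished ninth; the second version is lower, so the direction is down.
Checking another pair — A4 → G##3 — gives the same interval.

down a diminished ninth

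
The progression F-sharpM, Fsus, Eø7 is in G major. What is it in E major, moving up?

D#M Dsus C#ø7

G major up to E major is a major sixth; each chord root moves by that interval while the quality stays the same.
F-sharpM: root F-sharp up a major sixth → D#, giving D#M.
Fsus: root F up a major sixth → D, giving Dsus.
Eø7: root E up a major sixth → C#, giving C#ø7.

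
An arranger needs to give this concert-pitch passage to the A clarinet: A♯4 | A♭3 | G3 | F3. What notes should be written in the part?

The A clarinet sounds a minor third below written, so the written part must be a minor third above concert — transpose each note up.
A#4 gives C#5
Ab3 gives Cb4
G3 gives Bb3
F3 gives Ab3

C#5 Cb4 Bb3 Ab3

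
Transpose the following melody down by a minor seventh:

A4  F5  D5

A4 down a minor seventh is B3.
F5: a seventh down reaches G, and 10 semitones makes it G4.
A minor seventh down from D5 gives E4.

B3 G4 E4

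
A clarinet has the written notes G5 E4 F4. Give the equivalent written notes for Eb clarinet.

C#5 A#3 B3

First find concert pitch: the A clarinet sounds a minor third below written, so G5 E4 F4 sounds E5 C#4 D4.
Then write for Eb clarinet: it sounds a minor third above written, so the part must be a minor third below concert.
E5 → C#5
C#4 → A#3
D4 → B3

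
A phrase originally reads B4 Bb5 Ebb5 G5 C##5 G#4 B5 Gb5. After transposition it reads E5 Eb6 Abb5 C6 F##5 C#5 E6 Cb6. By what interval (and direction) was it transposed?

up a perfect fourth

From B4 to E5 is 4 letter names — a fourth of some quality.
B4 to E5 is 5 semitones, which makes it a perfect fourth; the second version is higher, so the direction is up.
Checking another pair — Gb5 → Cb6 — gives the same interval.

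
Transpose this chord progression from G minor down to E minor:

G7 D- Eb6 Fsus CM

G minor down to E minor is a minor third; each chord root moves by that interval while the quality stays the same.
G7: root G down a minor third → E, giving E7.
D-: root D down a minor third → B, giving B-.
Eb6: root Eb down a minor third → C, giving C6.
Fsus: root F down a minor third → D, giving Dsus.
CM: root C down a minor third → A, giving AM.

E7 B- C6 Dsus AM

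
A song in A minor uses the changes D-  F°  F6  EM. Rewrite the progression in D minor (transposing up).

A minor up to D minor is a perfect fourth; each chord root moves by that interval while the quality stays the same.
D-: root D up a perfect fourth → G, giving G-.
F°: root F up a perfect fourth → Bb, giving Bb°.
F6: root F up a perfect fourth → Bb, giving Bb6.
EM: root E up a perfect fourth → A, giving AM.

G- Bb° Bb6 AM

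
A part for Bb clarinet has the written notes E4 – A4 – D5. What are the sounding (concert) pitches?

D4 G4 C5

The Bb clarinet sounds a major second below written, so transpose each written note down a major second.
E4 gives D4
A4 gives G4
D5 gives C5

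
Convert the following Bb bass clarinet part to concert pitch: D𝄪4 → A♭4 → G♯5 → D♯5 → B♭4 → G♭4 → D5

Written C4 on the Bb bass clarinet sounds as Bb2, a major ninth lower; apply that shift to every note.
D##4 -> C##3
Ab4 -> Gb3
G#5 -> F#4
D#5 -> C#4
Bb4 -> Ab3
Gb4 -> Fb3
D5 -> C4

C##3 Gb3 F#4 C#4 Ab3 Fb3 C4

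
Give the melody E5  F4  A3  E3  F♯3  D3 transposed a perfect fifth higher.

B5 C5 E4 B3 C#4 A3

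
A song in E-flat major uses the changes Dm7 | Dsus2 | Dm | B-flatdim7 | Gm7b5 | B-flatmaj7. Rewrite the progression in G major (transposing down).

F#m7 F#sus2 F#m Ddim7 Bm7b5 Dmaj7

E-flat major down to G major is a minor sixth; each chord root moves by that interval while the quality stays the same.
Dm7: root D down a minor sixth → F#, giving F#m7.
Dsus2: root D down a minor sixth → F#, giving F#sus2.
Dm: root D down a minor sixth → F#, giving F#m.
B-flatdim7: root B-flat down a minor sixth → D, giving Ddim7.
Gm7b5: root G down a minor sixth → B, giving Bm7b5.
B-flatmaj7: root B-flat down a minor sixth → D, giving Dmaj7.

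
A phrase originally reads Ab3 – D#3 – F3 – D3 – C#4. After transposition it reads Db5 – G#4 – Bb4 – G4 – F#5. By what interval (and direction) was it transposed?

up a perfect eleventh

From Ab3 to Db5 is 11 letter names — an eleventh of some quality.
Ab3 to Db5 is 17 semitones, which makes it a perfect eleventh; the second version is higher, so the direction is up.
Checking another pair — C#4 → F#5 — gives the same interval.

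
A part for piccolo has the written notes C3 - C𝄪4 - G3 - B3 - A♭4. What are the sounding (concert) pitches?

The piccolo sounds a perfect octave above written, so transpose each written note up a perfect octave.
C3 gives C4
C##4 gives C##5
G3 gives G4
B3 gives B4
Ab4 gives Ab5

C4 C##5 G4 B4 Ab5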